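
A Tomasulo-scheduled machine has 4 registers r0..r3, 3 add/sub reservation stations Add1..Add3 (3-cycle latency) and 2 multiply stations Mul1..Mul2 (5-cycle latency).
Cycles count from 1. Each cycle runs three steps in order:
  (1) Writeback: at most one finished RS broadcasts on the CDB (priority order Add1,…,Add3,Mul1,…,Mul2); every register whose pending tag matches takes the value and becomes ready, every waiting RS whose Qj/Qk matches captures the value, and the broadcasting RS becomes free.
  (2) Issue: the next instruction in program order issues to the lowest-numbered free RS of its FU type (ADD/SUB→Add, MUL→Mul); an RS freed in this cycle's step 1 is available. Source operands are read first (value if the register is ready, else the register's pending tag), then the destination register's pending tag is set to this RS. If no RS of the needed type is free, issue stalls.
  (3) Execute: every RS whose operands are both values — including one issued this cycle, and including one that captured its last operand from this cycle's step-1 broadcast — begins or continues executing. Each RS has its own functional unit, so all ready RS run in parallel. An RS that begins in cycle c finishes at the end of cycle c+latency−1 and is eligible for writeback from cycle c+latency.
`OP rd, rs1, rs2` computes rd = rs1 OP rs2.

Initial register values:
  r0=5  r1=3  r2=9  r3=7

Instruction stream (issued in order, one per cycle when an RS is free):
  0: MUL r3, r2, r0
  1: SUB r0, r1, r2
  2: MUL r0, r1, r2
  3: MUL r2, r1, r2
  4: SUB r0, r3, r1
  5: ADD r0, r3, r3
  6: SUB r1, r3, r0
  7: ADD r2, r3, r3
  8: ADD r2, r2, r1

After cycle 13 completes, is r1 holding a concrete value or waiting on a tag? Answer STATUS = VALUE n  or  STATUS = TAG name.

STATUS = TAG Add3

c1: issue MUL r3<-Mul1 | r0:5,r1:3,r2:9,r3:Mul1
c2: issue SUB r0<-Add1 | r0:Add1,r1:3,r2:9,r3:Mul1
c3: issue MUL r0<-Mul2 | r0:Mul2,r1:3,r2:9,r3:Mul1
c4: stall | r0:Mul2,r1:3,r2:9,r3:Mul1
c5: CDB Add1=-6; stall | r0:Mul2,r1:3,r2:9,r3:Mul1
c6: CDB Mul1=45; issue MUL r2<-Mul1 | r0:Mul2,r1:3,r2:Mul1,r3:45
c7: issue SUB r0<-Add1 | r0:Add1,r1:3,r2:Mul1,r3:45
c8: CDB Mul2=27; issue ADD r0<-Add2 | r0:Add2,r1:3,r2:Mul1,r3:45
c9: issue SUB r1<-Add3 | r0:Add2,r1:Add3,r2:Mul1,r3:45
c10: CDB Add1=42; issue ADD r2<-Add1 | r0:Add2,r1:Add3,r2:Add1,r3:45
c11: CDB Add2=90; issue ADD r2<-Add2 | r0:90,r1:Add3,r2:Add2,r3:45
c12: CDB Mul1=27 | r0:90,r1:Add3,r2:Add2,r3:45
c13: CDB Add1=90 | r0:90,r1:Add3,r2:Add2,r3:45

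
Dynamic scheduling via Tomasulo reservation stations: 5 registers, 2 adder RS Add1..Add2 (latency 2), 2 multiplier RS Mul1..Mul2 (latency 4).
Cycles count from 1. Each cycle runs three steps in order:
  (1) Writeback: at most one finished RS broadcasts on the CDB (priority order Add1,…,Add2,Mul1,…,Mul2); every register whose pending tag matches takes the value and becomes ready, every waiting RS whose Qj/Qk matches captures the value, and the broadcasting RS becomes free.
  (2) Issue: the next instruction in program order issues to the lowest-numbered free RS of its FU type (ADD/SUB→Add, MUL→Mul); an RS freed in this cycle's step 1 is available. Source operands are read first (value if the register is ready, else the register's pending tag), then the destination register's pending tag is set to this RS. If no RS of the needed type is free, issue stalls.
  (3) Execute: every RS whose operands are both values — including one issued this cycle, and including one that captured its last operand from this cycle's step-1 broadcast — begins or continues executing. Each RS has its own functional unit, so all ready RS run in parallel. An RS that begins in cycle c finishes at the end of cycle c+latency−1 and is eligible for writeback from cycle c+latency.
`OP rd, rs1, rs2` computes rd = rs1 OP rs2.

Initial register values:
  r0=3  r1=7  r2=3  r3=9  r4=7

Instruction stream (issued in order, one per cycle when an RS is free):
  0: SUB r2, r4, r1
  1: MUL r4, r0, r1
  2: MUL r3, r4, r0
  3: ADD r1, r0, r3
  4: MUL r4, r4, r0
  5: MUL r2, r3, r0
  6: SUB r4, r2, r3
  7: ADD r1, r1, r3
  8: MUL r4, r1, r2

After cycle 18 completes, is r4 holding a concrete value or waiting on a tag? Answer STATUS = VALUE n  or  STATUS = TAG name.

c1: issue SUB r2<-Add1 | r0:3,r1:7,r2:Add1,r3:9,r4:7
c2: issue MUL r4<-Mul1 | r0:3,r1:7,r2:Add1,r3:9,r4:Mul1
c3: CDB Add1=0; issue MUL r3<-Mul2 | r0:3,r1:7,r2:0,r3:Mul2,r4:Mul1
c4: issue ADD r1<-Add1 | r0:3,r1:Add1,r2:0,r3:Mul2,r4:Mul1
c5: stall | r0:3,r1:Add1,r2:0,r3:Mul2,r4:Mul1
c6: CDB Mul1=21; issue MUL r4<-Mul1 | r0:3,r1:Add1,r2:0,r3:Mul2,r4:Mul1
c7: stall | r0:3,r1:Add1,r2:0,r3:Mul2,r4:Mul1
c8: stall | r0:3,r1:Add1,r2:0,r3:Mul2,r4:Mul1
c9: stall | r0:3,r1:Add1,r2:0,r3:Mul2,r4:Mul1
c10: CDB Mul1=63; issue MUL r2<-Mul1 | r0:3,r1:Add1,r2:Mul1,r3:Mul2,r4:63
c11: CDB Mul2=63; issue SUB r4<-Add2 | r0:3,r1:Add1,r2:Mul1,r3:63,r4:Add2
c12: stall | r0:3,r1:Add1,r2:Mul1,r3:63,r4:Add2
c13: CDB Add1=66; issue ADD r1<-Add1 | r0:3,r1:Add1,r2:Mul1,r3:63,r4:Add2
c14: issue MUL r4<-Mul2 | r0:3,r1:Add1,r2:Mul1,r3:63,r4:Mul2
c15: CDB Add1=129 | r0:3,r1:129,r2:Mul1,r3:63,r4:Mul2
c16: CDB Mul1=189 | r0:3,r1:129,r2:189,r3:63,r4:Mul2
c17: - | r0:3,r1:129,r2:189,r3:63,r4:Mul2
c18: CDB Add2=126 | r0:3,r1:129,r2:189,r3:63,r4:Mul2

STATUS = TAG Mul2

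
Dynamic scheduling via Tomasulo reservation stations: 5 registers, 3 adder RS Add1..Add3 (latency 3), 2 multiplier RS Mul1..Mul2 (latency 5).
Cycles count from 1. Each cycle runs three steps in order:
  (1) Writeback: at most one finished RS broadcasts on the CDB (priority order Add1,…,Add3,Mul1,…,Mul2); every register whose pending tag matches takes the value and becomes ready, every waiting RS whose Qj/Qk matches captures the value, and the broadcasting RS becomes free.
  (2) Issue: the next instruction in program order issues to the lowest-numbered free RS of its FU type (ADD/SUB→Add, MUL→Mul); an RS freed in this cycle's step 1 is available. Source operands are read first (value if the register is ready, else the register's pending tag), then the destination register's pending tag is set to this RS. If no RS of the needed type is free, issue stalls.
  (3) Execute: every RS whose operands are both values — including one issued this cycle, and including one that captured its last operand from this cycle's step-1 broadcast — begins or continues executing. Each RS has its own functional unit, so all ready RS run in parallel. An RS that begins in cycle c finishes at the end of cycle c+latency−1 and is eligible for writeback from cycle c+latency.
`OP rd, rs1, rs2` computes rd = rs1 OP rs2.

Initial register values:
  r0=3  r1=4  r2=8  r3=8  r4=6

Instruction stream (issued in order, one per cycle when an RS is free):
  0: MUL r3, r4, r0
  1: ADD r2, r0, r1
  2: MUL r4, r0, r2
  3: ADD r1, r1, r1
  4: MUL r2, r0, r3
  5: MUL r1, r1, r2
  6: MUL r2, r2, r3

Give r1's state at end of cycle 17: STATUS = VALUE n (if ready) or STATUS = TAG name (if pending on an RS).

STATUS = VALUE 432

c1: issue MUL r3<-Mul1 | r0:3,r1:4,r2:8,r3:Mul1,r4:6
c2: issue ADD r2<-Add1 | r0:3,r1:4,r2:Add1,r3:Mul1,r4:6
c3: issue MUL r4<-Mul2 | r0:3,r1:4,r2:Add1,r3:Mul1,r4:Mul2
c4: issue ADD r1<-Add2 | r0:3,r1:Add2,r2:Add1,r3:Mul1,r4:Mul2
c5: CDB Add1=7; stall | r0:3,r1:Add2,r2:7,r3:Mul1,r4:Mul2
c6: CDB Mul1=18; issue MUL r2<-Mul1 | r0:3,r1:Add2,r2:Mul1,r3:18,r4:Mul2
c7: CDB Add2=8; stall | r0:3,r1:8,r2:Mul1,r3:18,r4:Mul2
c8: stall | r0:3,r1:8,r2:Mul1,r3:18,r4:Mul2
c9: stall | r0:3,r1:8,r2:Mul1,r3:18,r4:Mul2
c10: CDB Mul2=21; issue MUL r1<-Mul2 | r0:3,r1:Mul2,r2:Mul1,r3:18,r4:21
c11: CDB Mul1=54; issue MUL r2<-Mul1 | r0:3,r1:Mul2,r2:Mul1,r3:18,r4:21
c12: - | r0:3,r1:Mul2,r2:Mul1,r3:18,r4:21
c13: - | r0:3,r1:Mul2,r2:Mul1,r3:18,r4:21
c14: - | r0:3,r1:Mul2,r2:Mul1,r3:18,r4:21
c15: - | r0:3,r1:Mul2,r2:Mul1,r3:18,r4:21
c16: CDB Mul1=972 | r0:3,r1:Mul2,r2:972,r3:18,r4:21
c17: CDB Mul2=432 | r0:3,r1:432,r2:972,r3:18,r4:21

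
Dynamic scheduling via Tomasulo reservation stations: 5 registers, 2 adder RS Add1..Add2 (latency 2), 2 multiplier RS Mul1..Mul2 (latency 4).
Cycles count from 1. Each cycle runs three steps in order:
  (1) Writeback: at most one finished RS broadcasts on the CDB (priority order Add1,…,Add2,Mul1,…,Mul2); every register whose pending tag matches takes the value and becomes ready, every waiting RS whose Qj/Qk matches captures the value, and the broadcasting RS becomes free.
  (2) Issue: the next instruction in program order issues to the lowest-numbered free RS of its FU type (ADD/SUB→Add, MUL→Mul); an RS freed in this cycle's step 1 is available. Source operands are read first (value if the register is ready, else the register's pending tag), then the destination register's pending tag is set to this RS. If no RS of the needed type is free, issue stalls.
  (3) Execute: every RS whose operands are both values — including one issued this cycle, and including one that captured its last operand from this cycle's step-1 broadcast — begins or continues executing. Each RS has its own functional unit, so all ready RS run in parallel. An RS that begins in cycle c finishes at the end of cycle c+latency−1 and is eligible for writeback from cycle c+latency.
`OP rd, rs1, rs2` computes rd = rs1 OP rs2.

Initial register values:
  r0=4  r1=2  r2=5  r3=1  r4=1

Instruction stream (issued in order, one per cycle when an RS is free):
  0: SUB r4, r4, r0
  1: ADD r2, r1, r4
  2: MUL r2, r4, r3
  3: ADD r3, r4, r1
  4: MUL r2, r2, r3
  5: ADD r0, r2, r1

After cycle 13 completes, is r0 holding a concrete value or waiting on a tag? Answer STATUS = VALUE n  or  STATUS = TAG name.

cycle 1: issue SUB r4<-Add1 // r0:4,r1:2,r2:5,r3:1,r4:Add1
cycle 2: issue ADD r2<-Add2 // r0:4,r1:2,r2:Add2,r3:1,r4:Add1
cycle 3: CDB Add1=-3; issue MUL r2<-Mul1 // r0:4,r1:2,r2:Mul1,r3:1,r4:-3
cycle 4: issue ADD r3<-Add1 // r0:4,r1:2,r2:Mul1,r3:Add1,r4:-3
cycle 5: CDB Add2=-1; issue MUL r2<-Mul2 // r0:4,r1:2,r2:Mul2,r3:Add1,r4:-3
cycle 6: CDB Add1=-1; issue ADD r0<-Add1 // r0:Add1,r1:2,r2:Mul2,r3:-1,r4:-3
cycle 7: CDB Mul1=-3 // r0:Add1,r1:2,r2:Mul2,r3:-1,r4:-3
cycle 8: - // r0:Add1,r1:2,r2:Mul2,r3:-1,r4:-3
cycle 9: - // r0:Add1,r1:2,r2:Mul2,r3:-1,r4:-3
cycle 10: - // r0:Add1,r1:2,r2:Mul2,r3:-1,r4:-3
cycle 11: CDB Mul2=3 // r0:Add1,r1:2,r2:3,r3:-1,r4:-3
cycle 12: - // r0:Add1,r1:2,r2:3,r3:-1,r4:-3
cycle 13: CDB Add1=5 // r0:5,r1:2,r2:3,r3:-1,r4:-3

STATUS = VALUE 5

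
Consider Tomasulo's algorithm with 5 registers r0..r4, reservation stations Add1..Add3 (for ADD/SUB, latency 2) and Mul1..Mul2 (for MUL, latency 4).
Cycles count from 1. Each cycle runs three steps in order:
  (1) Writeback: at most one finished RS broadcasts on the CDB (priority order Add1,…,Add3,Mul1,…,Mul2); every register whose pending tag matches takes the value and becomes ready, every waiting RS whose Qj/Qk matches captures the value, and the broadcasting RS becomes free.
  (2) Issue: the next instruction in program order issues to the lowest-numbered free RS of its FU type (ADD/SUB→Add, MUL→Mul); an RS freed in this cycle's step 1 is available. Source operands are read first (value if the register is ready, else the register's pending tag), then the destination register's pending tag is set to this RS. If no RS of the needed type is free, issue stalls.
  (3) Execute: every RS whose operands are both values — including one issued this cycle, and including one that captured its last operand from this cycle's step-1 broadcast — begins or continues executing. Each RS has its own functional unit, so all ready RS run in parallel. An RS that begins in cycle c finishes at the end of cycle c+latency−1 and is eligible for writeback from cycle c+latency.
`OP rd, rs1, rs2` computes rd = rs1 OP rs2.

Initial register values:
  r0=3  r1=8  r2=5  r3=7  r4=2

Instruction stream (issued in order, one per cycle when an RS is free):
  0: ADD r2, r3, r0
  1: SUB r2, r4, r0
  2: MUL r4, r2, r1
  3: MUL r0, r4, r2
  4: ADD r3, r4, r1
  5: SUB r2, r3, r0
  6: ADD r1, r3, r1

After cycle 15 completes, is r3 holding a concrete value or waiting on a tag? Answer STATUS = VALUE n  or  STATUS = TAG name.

cycle 1: issue ADD r2<-Add1 // r0:3,r1:8,r2:Add1,r3:7,r4:2
cycle 2: issue SUB r2<-Add2 // r0:3,r1:8,r2:Add2,r3:7,r4:2
cycle 3: CDB Add1=10; issue MUL r4<-Mul1 // r0:3,r1:8,r2:Add2,r3:7,r4:Mul1
cycle 4: CDB Add2=-1; issue MUL r0<-Mul2 // r0:Mul2,r1:8,r2:-1,r3:7,r4:Mul1
cycle 5: issue ADD r3<-Add1 // r0:Mul2,r1:8,r2:-1,r3:Add1,r4:Mul1
cycle 6: issue SUB r2<-Add2 // r0:Mul2,r1:8,r2:Add2,r3:Add1,r4:Mul1
cycle 7: issue ADD r1<-Add3 // r0:Mul2,r1:Add3,r2:Add2,r3:Add1,r4:Mul1
cycle 8: CDB Mul1=-8 // r0:Mul2,r1:Add3,r2:Add2,r3:Add1,r4:-8
cycle 9: - // r0:Mul2,r1:Add3,r2:Add2,r3:Add1,r4:-8
cycle 10: CDB Add1=0 // r0:Mul2,r1:Add3,r2:Add2,r3:0,r4:-8
cycle 11: - // r0:Mul2,r1:Add3,r2:Add2,r3:0,r4:-8
cycle 12: CDB Add3=8 // r0:Mul2,r1:8,r2:Add2,r3:0,r4:-8
cycle 13: CDB Mul2=8 // r0:8,r1:8,r2:Add2,r3:0,r4:-8
cycle 14: - // r0:8,r1:8,r2:Add2,r3:0,r4:-8
cycle 15: CDB Add2=-8 // r0:8,r1:8,r2:-8,r3:0,r4:-8

STATUS = VALUE 0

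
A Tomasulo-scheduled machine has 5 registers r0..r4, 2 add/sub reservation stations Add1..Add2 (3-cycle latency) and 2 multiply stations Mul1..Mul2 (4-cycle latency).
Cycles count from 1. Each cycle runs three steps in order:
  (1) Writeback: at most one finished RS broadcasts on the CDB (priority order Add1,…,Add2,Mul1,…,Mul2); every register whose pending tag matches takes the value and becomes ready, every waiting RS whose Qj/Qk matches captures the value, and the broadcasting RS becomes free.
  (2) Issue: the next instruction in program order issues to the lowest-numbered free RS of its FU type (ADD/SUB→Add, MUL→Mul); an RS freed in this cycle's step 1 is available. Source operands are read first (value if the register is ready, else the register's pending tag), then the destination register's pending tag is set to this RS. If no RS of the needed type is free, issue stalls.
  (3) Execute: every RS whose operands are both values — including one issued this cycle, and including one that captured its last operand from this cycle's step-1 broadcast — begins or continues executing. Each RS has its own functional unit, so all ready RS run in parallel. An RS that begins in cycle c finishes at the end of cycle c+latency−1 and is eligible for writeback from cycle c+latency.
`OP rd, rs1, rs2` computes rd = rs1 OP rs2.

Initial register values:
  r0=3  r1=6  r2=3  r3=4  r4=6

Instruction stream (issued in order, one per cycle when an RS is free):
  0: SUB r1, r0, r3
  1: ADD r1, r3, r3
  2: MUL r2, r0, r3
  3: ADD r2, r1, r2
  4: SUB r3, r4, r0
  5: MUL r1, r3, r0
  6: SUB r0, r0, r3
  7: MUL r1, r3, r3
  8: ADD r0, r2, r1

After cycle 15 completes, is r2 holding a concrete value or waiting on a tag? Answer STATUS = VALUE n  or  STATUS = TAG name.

STATUS = VALUE 20

c1: issue SUB r1<-Add1 | r0:3,r1:Add1,r2:3,r3:4,r4:6
c2: issue ADD r1<-Add2 | r0:3,r1:Add2,r2:3,r3:4,r4:6
c3: issue MUL r2<-Mul1 | r0:3,r1:Add2,r2:Mul1,r3:4,r4:6
c4: CDB Add1=-1; issue ADD r2<-Add1 | r0:3,r1:Add2,r2:Add1,r3:4,r4:6
c5: CDB Add2=8; issue SUB r3<-Add2 | r0:3,r1:8,r2:Add1,r3:Add2,r4:6
c6: issue MUL r1<-Mul2 | r0:3,r1:Mul2,r2:Add1,r3:Add2,r4:6
c7: CDB Mul1=12; stall | r0:3,r1:Mul2,r2:Add1,r3:Add2,r4:6
c8: CDB Add2=3; issue SUB r0<-Add2 | r0:Add2,r1:Mul2,r2:Add1,r3:3,r4:6
c9: issue MUL r1<-Mul1 | r0:Add2,r1:Mul1,r2:Add1,r3:3,r4:6
c10: CDB Add1=20; issue ADD r0<-Add1 | r0:Add1,r1:Mul1,r2:20,r3:3,r4:6
c11: CDB Add2=0 | r0:Add1,r1:Mul1,r2:20,r3:3,r4:6
c12: CDB Mul2=9 | r0:Add1,r1:Mul1,r2:20,r3:3,r4:6
c13: CDB Mul1=9 | r0:Add1,r1:9,r2:20,r3:3,r4:6
c14: - | r0:Add1,r1:9,r2:20,r3:3,r4:6
c15: - | r0:Add1,r1:9,r2:20,r3:3,r4:6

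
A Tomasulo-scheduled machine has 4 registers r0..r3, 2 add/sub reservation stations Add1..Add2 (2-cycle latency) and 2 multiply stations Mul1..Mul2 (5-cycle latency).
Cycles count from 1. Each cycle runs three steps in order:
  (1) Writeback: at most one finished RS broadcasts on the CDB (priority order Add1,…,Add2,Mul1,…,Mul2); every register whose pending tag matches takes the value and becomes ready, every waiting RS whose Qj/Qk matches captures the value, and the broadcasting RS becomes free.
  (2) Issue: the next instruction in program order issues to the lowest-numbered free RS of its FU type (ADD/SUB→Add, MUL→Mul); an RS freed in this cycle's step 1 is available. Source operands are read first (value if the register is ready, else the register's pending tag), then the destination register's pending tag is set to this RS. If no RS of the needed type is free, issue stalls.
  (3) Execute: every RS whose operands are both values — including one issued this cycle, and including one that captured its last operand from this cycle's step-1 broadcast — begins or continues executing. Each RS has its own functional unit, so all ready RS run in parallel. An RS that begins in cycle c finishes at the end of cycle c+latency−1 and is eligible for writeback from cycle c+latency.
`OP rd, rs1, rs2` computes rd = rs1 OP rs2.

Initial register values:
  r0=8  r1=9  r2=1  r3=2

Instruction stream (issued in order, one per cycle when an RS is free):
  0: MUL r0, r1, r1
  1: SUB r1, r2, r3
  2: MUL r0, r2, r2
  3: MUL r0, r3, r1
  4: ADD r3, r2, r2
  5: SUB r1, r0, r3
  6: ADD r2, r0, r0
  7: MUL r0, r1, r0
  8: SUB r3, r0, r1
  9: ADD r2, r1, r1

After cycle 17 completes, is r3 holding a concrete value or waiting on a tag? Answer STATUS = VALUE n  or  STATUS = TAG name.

cycle 1: issue MUL r0<-Mul1 // r0:Mul1,r1:9,r2:1,r3:2
cycle 2: issue SUB r1<-Add1 // r0:Mul1,r1:Add1,r2:1,r3:2
cycle 3: issue MUL r0<-Mul2 // r0:Mul2,r1:Add1,r2:1,r3:2
cycle 4: CDB Add1=-1; stall // r0:Mul2,r1:-1,r2:1,r3:2
cycle 5: stall // r0:Mul2,r1:-1,r2:1,r3:2
cycle 6: CDB Mul1=81; issue MUL r0<-Mul1 // r0:Mul1,r1:-1,r2:1,r3:2
cycle 7: issue ADD r3<-Add1 // r0:Mul1,r1:-1,r2:1,r3:Add1
cycle 8: CDB Mul2=1; issue SUB r1<-Add2 // r0:Mul1,r1:Add2,r2:1,r3:Add1
cycle 9: CDB Add1=2; issue ADD r2<-Add1 // r0:Mul1,r1:Add2,r2:Add1,r3:2
cycle 10: issue MUL r0<-Mul2 // r0:Mul2,r1:Add2,r2:Add1,r3:2
cycle 11: CDB Mul1=-2; stall // r0:Mul2,r1:Add2,r2:Add1,r3:2
cycle 12: stall // r0:Mul2,r1:Add2,r2:Add1,r3:2
cycle 13: CDB Add1=-4; issue SUB r3<-Add1 // r0:Mul2,r1:Add2,r2:-4,r3:Add1
cycle 14: CDB Add2=-4; issue ADD r2<-Add2 // r0:Mul2,r1:-4,r2:Add2,r3:Add1
cycle 15: - // r0:Mul2,r1:-4,r2:Add2,r3:Add1
cycle 16: CDB Add2=-8 // r0:Mul2,r1:-4,r2:-8,r3:Add1
cycle 17: - // r0:Mul2,r1:-4,r2:-8,r3:Add1

STATUS = TAG Add1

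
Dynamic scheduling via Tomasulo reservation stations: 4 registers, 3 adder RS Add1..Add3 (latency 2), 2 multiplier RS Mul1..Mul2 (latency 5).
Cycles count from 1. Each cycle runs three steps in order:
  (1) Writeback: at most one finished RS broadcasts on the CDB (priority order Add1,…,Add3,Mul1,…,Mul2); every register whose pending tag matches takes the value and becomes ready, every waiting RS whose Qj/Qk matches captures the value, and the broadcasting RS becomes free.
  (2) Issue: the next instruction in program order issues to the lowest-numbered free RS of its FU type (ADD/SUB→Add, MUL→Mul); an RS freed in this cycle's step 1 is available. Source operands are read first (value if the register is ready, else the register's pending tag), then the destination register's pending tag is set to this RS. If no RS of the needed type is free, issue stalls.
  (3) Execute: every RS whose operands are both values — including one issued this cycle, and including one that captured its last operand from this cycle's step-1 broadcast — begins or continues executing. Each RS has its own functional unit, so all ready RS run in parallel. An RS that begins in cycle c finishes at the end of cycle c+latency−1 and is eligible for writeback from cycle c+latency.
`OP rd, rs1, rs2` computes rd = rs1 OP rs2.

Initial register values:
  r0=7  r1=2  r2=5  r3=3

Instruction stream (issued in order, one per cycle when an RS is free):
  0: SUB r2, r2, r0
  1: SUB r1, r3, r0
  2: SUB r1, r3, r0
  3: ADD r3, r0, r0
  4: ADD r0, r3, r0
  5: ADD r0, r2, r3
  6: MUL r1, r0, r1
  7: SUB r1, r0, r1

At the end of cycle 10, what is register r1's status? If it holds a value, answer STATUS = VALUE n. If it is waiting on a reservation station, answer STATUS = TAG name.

c1: issue SUB r2<-Add1 | r0:7,r1:2,r2:Add1,r3:3
c2: issue SUB r1<-Add2 | r0:7,r1:Add2,r2:Add1,r3:3
c3: CDB Add1=-2; issue SUB r1<-Add1 | r0:7,r1:Add1,r2:-2,r3:3
c4: CDB Add2=-4; issue ADD r3<-Add2 | r0:7,r1:Add1,r2:-2,r3:Add2
c5: CDB Add1=-4; issue ADD r0<-Add1 | r0:Add1,r1:-4,r2:-2,r3:Add2
c6: CDB Add2=14; issue ADD r0<-Add2 | r0:Add2,r1:-4,r2:-2,r3:14
c7: issue MUL r1<-Mul1 | r0:Add2,r1:Mul1,r2:-2,r3:14
c8: CDB Add1=21; issue SUB r1<-Add1 | r0:Add2,r1:Add1,r2:-2,r3:14
c9: CDB Add2=12 | r0:12,r1:Add1,r2:-2,r3:14
c10: - | r0:12,r1:Add1,r2:-2,r3:14

STATUS = TAG Add1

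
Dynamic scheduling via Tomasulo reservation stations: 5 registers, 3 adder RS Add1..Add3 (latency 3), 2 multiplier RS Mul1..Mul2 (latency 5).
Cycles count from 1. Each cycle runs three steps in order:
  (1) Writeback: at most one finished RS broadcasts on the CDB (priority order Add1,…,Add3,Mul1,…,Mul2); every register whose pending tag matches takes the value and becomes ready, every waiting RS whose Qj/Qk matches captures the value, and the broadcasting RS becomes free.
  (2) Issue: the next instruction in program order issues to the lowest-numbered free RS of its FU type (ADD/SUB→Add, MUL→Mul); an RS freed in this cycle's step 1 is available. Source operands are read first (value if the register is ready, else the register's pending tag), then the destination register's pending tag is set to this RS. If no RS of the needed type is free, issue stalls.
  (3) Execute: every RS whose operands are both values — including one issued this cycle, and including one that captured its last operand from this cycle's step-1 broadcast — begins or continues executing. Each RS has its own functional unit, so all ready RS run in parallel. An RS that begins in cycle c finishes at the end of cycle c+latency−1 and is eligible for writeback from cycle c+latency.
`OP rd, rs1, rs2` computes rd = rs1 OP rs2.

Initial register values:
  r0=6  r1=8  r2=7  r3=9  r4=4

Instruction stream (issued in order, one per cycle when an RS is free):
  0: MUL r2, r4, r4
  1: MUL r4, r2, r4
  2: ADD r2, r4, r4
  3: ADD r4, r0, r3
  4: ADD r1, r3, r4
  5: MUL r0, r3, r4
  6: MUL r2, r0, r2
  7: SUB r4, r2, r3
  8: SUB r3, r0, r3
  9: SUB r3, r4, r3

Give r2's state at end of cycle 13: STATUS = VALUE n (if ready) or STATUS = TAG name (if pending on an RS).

STATUS = TAG Mul2

  c1: issue MUL r2<-Mul1  regs: r0:6,r1:8,r2:Mul1,r3:9,r4:4
  c2: issue MUL r4<-Mul2  regs: r0:6,r1:8,r2:Mul1,r3:9,r4:Mul2
  c3: issue ADD r2<-Add1  regs: r0:6,r1:8,r2:Add1,r3:9,r4:Mul2
  c4: issue ADD r4<-Add2  regs: r0:6,r1:8,r2:Add1,r3:9,r4:Add2
  c5: issue ADD r1<-Add3  regs: r0:6,r1:Add3,r2:Add1,r3:9,r4:Add2
  c6: CDB Mul1=16; issue MUL r0<-Mul1  regs: r0:Mul1,r1:Add3,r2:Add1,r3:9,r4:Add2
  c7: CDB Add2=15; stall  regs: r0:Mul1,r1:Add3,r2:Add1,r3:9,r4:15
  c8: stall  regs: r0:Mul1,r1:Add3,r2:Add1,r3:9,r4:15
  c9: stall  regs: r0:Mul1,r1:Add3,r2:Add1,r3:9,r4:15
  c10: CDB Add3=24; stall  regs: r0:Mul1,r1:24,r2:Add1,r3:9,r4:15
  c11: CDB Mul2=64; issue MUL r2<-Mul2  regs: r0:Mul1,r1:24,r2:Mul2,r3:9,r4:15
  c12: CDB Mul1=135; issue SUB r4<-Add2  regs: r0:135,r1:24,r2:Mul2,r3:9,r4:Add2
  c13: issue SUB r3<-Add3  regs: r0:135,r1:24,r2:Mul2,r3:Add3,r4:Add2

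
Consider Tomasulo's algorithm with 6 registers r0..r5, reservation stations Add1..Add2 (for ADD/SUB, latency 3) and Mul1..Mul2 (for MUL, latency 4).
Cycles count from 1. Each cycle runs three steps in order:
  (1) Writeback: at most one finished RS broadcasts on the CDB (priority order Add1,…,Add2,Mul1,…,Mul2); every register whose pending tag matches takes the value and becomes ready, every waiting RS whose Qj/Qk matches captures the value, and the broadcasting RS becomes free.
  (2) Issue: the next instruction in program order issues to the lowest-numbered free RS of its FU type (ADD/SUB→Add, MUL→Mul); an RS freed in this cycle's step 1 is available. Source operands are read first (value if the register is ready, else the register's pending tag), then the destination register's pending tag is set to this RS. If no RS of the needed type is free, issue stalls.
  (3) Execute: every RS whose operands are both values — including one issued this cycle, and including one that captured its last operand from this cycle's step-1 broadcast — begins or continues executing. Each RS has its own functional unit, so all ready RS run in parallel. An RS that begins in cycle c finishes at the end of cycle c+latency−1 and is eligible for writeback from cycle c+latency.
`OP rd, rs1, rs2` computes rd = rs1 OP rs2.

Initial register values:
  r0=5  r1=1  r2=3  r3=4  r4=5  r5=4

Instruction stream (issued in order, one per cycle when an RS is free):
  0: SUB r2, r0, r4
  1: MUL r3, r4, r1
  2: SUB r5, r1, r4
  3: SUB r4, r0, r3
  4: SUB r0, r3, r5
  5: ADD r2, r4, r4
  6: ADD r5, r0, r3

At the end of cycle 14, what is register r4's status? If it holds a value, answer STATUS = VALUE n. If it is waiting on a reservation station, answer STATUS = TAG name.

c1: issue SUB r2<-Add1 | r0:5,r1:1,r2:Add1,r3:4,r4:5,r5:4
c2: issue MUL r3<-Mul1 | r0:5,r1:1,r2:Add1,r3:Mul1,r4:5,r5:4
c3: issue SUB r5<-Add2 | r0:5,r1:1,r2:Add1,r3:Mul1,r4:5,r5:Add2
c4: CDB Add1=0; issue SUB r4<-Add1 | r0:5,r1:1,r2:0,r3:Mul1,r4:Add1,r5:Add2
c5: stall | r0:5,r1:1,r2:0,r3:Mul1,r4:Add1,r5:Add2
c6: CDB Add2=-4; issue SUB r0<-Add2 | r0:Add2,r1:1,r2:0,r3:Mul1,r4:Add1,r5:-4
c7: CDB Mul1=5; stall | r0:Add2,r1:1,r2:0,r3:5,r4:Add1,r5:-4
c8: stall | r0:Add2,r1:1,r2:0,r3:5,r4:Add1,r5:-4
c9: stall | r0:Add2,r1:1,r2:0,r3:5,r4:Add1,r5:-4
c10: CDB Add1=0; issue ADD r2<-Add1 | r0:Add2,r1:1,r2:Add1,r3:5,r4:0,r5:-4
c11: CDB Add2=9; issue ADD r5<-Add2 | r0:9,r1:1,r2:Add1,r3:5,r4:0,r5:Add2
c12: - | r0:9,r1:1,r2:Add1,r3:5,r4:0,r5:Add2
c13: CDB Add1=0 | r0:9,r1:1,r2:0,r3:5,r4:0,r5:Add2
c14: CDB Add2=14 | r0:9,r1:1,r2:0,r3:5,r4:0,r5:14

STATUS = VALUE 0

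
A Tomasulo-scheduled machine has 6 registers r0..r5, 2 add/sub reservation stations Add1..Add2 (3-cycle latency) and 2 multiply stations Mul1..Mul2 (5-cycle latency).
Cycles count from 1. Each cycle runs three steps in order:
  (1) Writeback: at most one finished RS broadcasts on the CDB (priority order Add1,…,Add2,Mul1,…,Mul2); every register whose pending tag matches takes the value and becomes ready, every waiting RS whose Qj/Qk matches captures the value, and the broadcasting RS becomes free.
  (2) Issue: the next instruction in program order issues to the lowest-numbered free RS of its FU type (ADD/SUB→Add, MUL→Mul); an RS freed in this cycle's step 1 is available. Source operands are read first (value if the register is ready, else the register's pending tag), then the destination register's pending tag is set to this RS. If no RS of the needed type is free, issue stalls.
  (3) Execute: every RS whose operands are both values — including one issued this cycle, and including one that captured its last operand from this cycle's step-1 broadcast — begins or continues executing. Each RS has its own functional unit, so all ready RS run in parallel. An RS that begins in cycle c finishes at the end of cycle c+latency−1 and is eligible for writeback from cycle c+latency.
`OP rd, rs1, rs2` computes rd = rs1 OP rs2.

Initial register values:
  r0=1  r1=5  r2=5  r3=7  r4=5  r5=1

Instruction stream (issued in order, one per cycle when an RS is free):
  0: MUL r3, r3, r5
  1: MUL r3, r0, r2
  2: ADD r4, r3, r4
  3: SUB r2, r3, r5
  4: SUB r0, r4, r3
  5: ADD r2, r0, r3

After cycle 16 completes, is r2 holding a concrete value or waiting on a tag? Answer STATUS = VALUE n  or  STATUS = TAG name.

STATUS = VALUE 10

c1: issue MUL r3<-Mul1 | r0:1,r1:5,r2:5,r3:Mul1,r4:5,r5:1
c2: issue MUL r3<-Mul2 | r0:1,r1:5,r2:5,r3:Mul2,r4:5,r5:1
c3: issue ADD r4<-Add1 | r0:1,r1:5,r2:5,r3:Mul2,r4:Add1,r5:1
c4: issue SUB r2<-Add2 | r0:1,r1:5,r2:Add2,r3:Mul2,r4:Add1,r5:1
c5: stall | r0:1,r1:5,r2:Add2,r3:Mul2,r4:Add1,r5:1
c6: CDB Mul1=7; stall | r0:1,r1:5,r2:Add2,r3:Mul2,r4:Add1,r5:1
c7: CDB Mul2=5; stall | r0:1,r1:5,r2:Add2,r3:5,r4:Add1,r5:1
c8: stall | r0:1,r1:5,r2:Add2,r3:5,r4:Add1,r5:1
c9: stall | r0:1,r1:5,r2:Add2,r3:5,r4:Add1,r5:1
c10: CDB Add1=10; issue SUB r0<-Add1 | r0:Add1,r1:5,r2:Add2,r3:5,r4:10,r5:1
c11: CDB Add2=4; issue ADD r2<-Add2 | r0:Add1,r1:5,r2:Add2,r3:5,r4:10,r5:1
c12: - | r0:Add1,r1:5,r2:Add2,r3:5,r4:10,r5:1
c13: CDB Add1=5 | r0:5,r1:5,r2:Add2,r3:5,r4:10,r5:1
c14: - | r0:5,r1:5,r2:Add2,r3:5,r4:10,r5:1
c15: - | r0:5,r1:5,r2:Add2,r3:5,r4:10,r5:1
c16: CDB Add2=10 | r0:5,r1:5,r2:10,r3:5,r4:10,r5:1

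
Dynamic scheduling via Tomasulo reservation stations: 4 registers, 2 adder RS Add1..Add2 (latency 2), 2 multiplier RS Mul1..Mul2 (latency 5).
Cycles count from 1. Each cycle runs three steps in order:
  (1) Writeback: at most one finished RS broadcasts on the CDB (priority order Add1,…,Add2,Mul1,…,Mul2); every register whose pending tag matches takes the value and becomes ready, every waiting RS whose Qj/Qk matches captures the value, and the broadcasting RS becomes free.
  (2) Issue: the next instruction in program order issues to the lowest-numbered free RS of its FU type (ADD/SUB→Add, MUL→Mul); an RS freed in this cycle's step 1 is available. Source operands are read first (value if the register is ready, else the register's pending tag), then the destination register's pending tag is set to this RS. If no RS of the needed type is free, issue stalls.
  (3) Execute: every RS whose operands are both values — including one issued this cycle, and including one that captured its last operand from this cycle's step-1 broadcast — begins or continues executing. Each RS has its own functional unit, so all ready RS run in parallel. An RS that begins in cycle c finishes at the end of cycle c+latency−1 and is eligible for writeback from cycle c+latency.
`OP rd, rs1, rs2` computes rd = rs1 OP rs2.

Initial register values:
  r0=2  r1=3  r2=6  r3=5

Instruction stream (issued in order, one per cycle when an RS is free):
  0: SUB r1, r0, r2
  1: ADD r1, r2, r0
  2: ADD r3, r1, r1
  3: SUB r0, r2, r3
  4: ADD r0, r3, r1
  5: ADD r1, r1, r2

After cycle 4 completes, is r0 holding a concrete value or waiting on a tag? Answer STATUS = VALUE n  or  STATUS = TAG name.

STATUS = TAG Add2

cycle 1: issue SUB r1<-Add1 // r0:2,r1:Add1,r2:6,r3:5
cycle 2: issue ADD r1<-Add2 // r0:2,r1:Add2,r2:6,r3:5
cycle 3: CDB Add1=-4; issue ADD r3<-Add1 // r0:2,r1:Add2,r2:6,r3:Add1
cycle 4: CDB Add2=8; issue SUB r0<-Add2 // r0:Add2,r1:8,r2:6,r3:Add1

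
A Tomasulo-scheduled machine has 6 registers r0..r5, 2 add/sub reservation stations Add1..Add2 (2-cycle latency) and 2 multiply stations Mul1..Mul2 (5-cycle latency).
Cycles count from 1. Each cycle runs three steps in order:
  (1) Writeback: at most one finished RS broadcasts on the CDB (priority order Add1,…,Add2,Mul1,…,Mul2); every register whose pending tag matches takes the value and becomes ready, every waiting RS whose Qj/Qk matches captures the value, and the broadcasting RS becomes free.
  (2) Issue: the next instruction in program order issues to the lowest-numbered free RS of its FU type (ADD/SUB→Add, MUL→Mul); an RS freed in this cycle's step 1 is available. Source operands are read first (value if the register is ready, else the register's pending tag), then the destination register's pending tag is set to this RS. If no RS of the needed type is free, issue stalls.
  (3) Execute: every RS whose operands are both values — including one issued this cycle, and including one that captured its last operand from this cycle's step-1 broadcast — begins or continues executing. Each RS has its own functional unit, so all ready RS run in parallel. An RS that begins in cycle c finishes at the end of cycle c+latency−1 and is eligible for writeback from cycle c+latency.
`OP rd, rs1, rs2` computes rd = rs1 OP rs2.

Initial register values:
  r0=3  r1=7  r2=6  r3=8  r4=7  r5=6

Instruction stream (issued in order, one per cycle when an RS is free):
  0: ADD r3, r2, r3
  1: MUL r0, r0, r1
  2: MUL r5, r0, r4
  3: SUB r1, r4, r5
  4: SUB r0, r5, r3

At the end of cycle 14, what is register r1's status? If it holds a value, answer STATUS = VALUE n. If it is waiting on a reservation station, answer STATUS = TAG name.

STATUS = VALUE -140

c1: issue ADD r3<-Add1 | r0:3,r1:7,r2:6,r3:Add1,r4:7,r5:6
c2: issue MUL r0<-Mul1 | r0:Mul1,r1:7,r2:6,r3:Add1,r4:7,r5:6
c3: CDB Add1=14; issue MUL r5<-Mul2 | r0:Mul1,r1:7,r2:6,r3:14,r4:7,r5:Mul2
c4: issue SUB r1<-Add1 | r0:Mul1,r1:Add1,r2:6,r3:14,r4:7,r5:Mul2
c5: issue SUB r0<-Add2 | r0:Add2,r1:Add1,r2:6,r3:14,r4:7,r5:Mul2
c6: - | r0:Add2,r1:Add1,r2:6,r3:14,r4:7,r5:Mul2
c7: CDB Mul1=21 | r0:Add2,r1:Add1,r2:6,r3:14,r4:7,r5:Mul2
c8: - | r0:Add2,r1:Add1,r2:6,r3:14,r4:7,r5:Mul2
c9: - | r0:Add2,r1:Add1,r2:6,r3:14,r4:7,r5:Mul2
c10: - | r0:Add2,r1:Add1,r2:6,r3:14,r4:7,r5:Mul2
c11: - | r0:Add2,r1:Add1,r2:6,r3:14,r4:7,r5:Mul2
c12: CDB Mul2=147 | r0:Add2,r1:Add1,r2:6,r3:14,r4:7,r5:147
c13: - | r0:Add2,r1:Add1,r2:6,r3:14,r4:7,r5:147
c14: CDB Add1=-140 | r0:Add2,r1:-140,r2:6,r3:14,r4:7,r5:147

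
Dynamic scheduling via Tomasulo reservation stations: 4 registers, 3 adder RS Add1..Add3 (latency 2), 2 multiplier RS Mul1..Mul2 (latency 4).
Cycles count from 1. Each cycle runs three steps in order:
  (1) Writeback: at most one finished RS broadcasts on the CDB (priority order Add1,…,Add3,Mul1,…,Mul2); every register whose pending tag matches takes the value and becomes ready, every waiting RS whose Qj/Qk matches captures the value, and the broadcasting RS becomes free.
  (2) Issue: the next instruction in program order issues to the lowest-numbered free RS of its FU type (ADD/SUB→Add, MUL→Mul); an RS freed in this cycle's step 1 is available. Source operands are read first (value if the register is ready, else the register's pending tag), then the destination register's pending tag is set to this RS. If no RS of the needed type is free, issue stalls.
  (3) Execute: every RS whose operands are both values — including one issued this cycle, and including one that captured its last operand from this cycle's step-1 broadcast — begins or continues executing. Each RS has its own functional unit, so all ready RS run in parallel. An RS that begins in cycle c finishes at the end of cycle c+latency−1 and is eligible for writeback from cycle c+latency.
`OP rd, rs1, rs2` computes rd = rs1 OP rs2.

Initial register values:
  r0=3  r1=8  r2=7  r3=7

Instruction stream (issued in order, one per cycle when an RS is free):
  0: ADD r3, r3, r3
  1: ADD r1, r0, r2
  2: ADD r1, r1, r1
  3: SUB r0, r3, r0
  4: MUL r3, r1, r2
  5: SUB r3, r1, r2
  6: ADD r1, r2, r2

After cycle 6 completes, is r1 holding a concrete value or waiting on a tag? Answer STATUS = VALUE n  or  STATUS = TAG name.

STATUS = VALUE 20

cycle 1: issue ADD r3<-Add1 // r0:3,r1:8,r2:7,r3:Add1
cycle 2: issue ADD r1<-Add2 // r0:3,r1:Add2,r2:7,r3:Add1
cycle 3: CDB Add1=14; issue ADD r1<-Add1 // r0:3,r1:Add1,r2:7,r3:14
cycle 4: CDB Add2=10; issue SUB r0<-Add2 // r0:Add2,r1:Add1,r2:7,r3:14
cycle 5: issue MUL r3<-Mul1 // r0:Add2,r1:Add1,r2:7,r3:Mul1
cycle 6: CDB Add1=20; issue SUB r3<-Add1 // r0:Add2,r1:20,r2:7,r3:Add1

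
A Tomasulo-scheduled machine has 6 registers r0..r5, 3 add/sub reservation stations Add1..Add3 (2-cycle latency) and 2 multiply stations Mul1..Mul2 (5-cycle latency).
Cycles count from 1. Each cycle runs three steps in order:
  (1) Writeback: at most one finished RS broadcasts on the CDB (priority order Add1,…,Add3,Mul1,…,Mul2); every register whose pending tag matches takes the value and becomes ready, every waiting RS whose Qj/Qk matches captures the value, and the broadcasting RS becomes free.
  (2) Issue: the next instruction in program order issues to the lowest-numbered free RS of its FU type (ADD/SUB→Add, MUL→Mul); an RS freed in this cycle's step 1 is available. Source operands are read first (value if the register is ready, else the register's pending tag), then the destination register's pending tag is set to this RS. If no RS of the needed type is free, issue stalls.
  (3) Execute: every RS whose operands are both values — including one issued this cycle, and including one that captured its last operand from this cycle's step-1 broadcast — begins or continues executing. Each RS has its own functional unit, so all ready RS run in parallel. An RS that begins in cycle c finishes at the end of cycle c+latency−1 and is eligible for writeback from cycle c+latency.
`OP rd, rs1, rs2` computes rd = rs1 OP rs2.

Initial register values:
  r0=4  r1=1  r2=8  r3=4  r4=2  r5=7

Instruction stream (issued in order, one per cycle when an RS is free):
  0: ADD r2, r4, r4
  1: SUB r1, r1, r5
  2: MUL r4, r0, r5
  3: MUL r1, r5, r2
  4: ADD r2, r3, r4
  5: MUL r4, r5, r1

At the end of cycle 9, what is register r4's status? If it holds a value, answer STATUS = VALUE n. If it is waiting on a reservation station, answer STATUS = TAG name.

STATUS = TAG Mul1

  c1: issue ADD r2<-Add1  regs: r0:4,r1:1,r2:Add1,r3:4,r4:2,r5:7
  c2: issue SUB r1<-Add2  regs: r0:4,r1:Add2,r2:Add1,r3:4,r4:2,r5:7
  c3: CDB Add1=4; issue MUL r4<-Mul1  regs: r0:4,r1:Add2,r2:4,r3:4,r4:Mul1,r5:7
  c4: CDB Add2=-6; issue MUL r1<-Mul2  regs: r0:4,r1:Mul2,r2:4,r3:4,r4:Mul1,r5:7
  c5: issue ADD r2<-Add1  regs: r0:4,r1:Mul2,r2:Add1,r3:4,r4:Mul1,r5:7
  c6: stall  regs: r0:4,r1:Mul2,r2:Add1,r3:4,r4:Mul1,r5:7
  c7: stall  regs: r0:4,r1:Mul2,r2:Add1,r3:4,r4:Mul1,r5:7
  c8: CDB Mul1=28; issue MUL r4<-Mul1  regs: r0:4,r1:Mul2,r2:Add1,r3:4,r4:Mul1,r5:7
  c9: CDB Mul2=28  regs: r0:4,r1:28,r2:Add1,r3:4,r4:Mul1,r5:7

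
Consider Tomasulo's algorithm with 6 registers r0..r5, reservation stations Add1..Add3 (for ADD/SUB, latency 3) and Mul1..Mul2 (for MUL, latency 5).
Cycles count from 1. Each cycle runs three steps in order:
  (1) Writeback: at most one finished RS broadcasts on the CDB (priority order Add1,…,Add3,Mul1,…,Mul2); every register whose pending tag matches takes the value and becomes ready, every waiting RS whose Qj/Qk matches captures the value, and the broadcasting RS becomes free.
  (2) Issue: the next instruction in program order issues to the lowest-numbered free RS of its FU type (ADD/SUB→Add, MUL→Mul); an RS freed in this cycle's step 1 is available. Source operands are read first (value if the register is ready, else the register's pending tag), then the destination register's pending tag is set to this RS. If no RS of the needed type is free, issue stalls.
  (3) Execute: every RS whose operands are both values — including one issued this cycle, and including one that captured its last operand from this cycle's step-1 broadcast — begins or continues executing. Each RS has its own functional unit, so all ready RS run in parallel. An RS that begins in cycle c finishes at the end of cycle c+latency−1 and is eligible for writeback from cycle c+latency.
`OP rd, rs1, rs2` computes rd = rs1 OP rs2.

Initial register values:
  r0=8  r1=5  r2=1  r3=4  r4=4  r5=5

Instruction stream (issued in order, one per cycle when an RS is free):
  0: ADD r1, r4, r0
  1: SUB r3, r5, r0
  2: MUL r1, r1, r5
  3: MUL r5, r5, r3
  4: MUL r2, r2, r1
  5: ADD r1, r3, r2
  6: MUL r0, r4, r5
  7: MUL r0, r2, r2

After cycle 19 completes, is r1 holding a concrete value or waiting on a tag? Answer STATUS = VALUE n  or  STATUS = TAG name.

STATUS = VALUE 57

cycle 1: issue ADD r1<-Add1 // r0:8,r1:Add1,r2:1,r3:4,r4:4,r5:5
cycle 2: issue SUB r3<-Add2 // r0:8,r1:Add1,r2:1,r3:Add2,r4:4,r5:5
cycle 3: issue MUL r1<-Mul1 // r0:8,r1:Mul1,r2:1,r3:Add2,r4:4,r5:5
cycle 4: CDB Add1=12; issue MUL r5<-Mul2 // r0:8,r1:Mul1,r2:1,r3:Add2,r4:4,r5:Mul2
cycle 5: CDB Add2=-3; stall // r0:8,r1:Mul1,r2:1,r3:-3,r4:4,r5:Mul2
cycle 6: stall // r0:8,r1:Mul1,r2:1,r3:-3,r4:4,r5:Mul2
cycle 7: stall // r0:8,r1:Mul1,r2:1,r3:-3,r4:4,r5:Mul2
cycle 8: stall // r0:8,r1:Mul1,r2:1,r3:-3,r4:4,r5:Mul2
cycle 9: CDB Mul1=60; issue MUL r2<-Mul1 // r0:8,r1:60,r2:Mul1,r3:-3,r4:4,r5:Mul2
cycle 10: CDB Mul2=-15; issue ADD r1<-Add1 // r0:8,r1:Add1,r2:Mul1,r3:-3,r4:4,r5:-15
cycle 11: issue MUL r0<-Mul2 // r0:Mul2,r1:Add1,r2:Mul1,r3:-3,r4:4,r5:-15
cycle 12: stall // r0:Mul2,r1:Add1,r2:Mul1,r3:-3,r4:4,r5:-15
cycle 13: stall // r0:Mul2,r1:Add1,r2:Mul1,r3:-3,r4:4,r5:-15
cycle 14: CDB Mul1=60; issue MUL r0<-Mul1 // r0:Mul1,r1:Add1,r2:60,r3:-3,r4:4,r5:-15
cycle 15: - // r0:Mul1,r1:Add1,r2:60,r3:-3,r4:4,r5:-15
cycle 16: CDB Mul2=-60 // r0:Mul1,r1:Add1,r2:60,r3:-3,r4:4,r5:-15
cycle 17: CDB Add1=57 // r0:Mul1,r1:57,r2:60,r3:-3,r4:4,r5:-15
cycle 18: - // r0:Mul1,r1:57,r2:60,r3:-3,r4:4,r5:-15
cycle 19: CDB Mul1=3600 // r0:3600,r1:57,r2:60,r3:-3,r4:4,r5:-15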